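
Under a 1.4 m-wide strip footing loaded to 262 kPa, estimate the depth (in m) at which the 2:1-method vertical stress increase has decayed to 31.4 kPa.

z ≈ 10.3 m

2:1 spreading — at depth z the loaded area has grown by z in each plan dimension:
qB/(B+z) = Δσ_z ⇒ z = qB/Δσ_z − B = 262×1.4/31.4 − 1.4 = 10.28 m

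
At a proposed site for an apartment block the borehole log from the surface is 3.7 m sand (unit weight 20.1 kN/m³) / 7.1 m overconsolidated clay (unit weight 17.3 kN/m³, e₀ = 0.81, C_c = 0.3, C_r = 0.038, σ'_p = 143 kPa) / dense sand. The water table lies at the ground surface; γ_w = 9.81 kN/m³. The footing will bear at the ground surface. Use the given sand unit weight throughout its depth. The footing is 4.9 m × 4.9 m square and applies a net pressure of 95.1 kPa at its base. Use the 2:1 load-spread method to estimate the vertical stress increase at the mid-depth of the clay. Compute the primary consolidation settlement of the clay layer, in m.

Mid-depth of clay below the ground surface: z = 3.7 + 7.1/2 = 7.25 m.
Total vertical stress at mid-clay: σ_v = 20.1×3.7 + 17.3×3.55 = 135.78 kPa.
Pore pressure: u = 9.81×(7.25 − 0) = 71.123 kPa.
Initial effective stress: σ'_0 = σ_v − u = 135.78 − 71.123 = 64.657 kPa.
Stress increase at mid-clay by the 2:1 spreading method:
Δσ = qBL/((B+z)(L+z)) = 95.1×4.9×4.9/((4.9+7.25)(4.9+7.25)) = 15.467 kPa
Final effective stress: σ'_f = 64.657 + 15.467 = 80.124 kPa.
σ'_f = 80.124 ≤ σ'_p = 143 kPa, so the clay remains overconsolidated and only the recompression index applies:
S_c = C_r·H/(1+e₀)·log₁₀(σ'_f/σ'_0) = 0.038×7.1/1.81×log₁₀(80.124/64.657)
    = 0.14906 × 0.093147 = 0.01388 m

S_c ≈ 0.0139 m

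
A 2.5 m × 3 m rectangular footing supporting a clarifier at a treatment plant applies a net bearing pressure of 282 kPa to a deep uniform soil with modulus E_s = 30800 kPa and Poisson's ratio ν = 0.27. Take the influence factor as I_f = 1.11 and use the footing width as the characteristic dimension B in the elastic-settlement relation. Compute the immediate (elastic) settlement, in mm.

Immediate (elastic) settlement: S_e = q·B·(1−ν²)/E_s · I_f.
S_e = 282 × 2.5 × (1 − 0.27²) / 30800 × 1.11
    = 282 × 2.5 × 0.9271 / 30800 × 1.11
    = 0.02356 m = 23.56 mm

S_e ≈ 23.6 mm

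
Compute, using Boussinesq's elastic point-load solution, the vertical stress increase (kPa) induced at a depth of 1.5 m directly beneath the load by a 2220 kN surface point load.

Δσ_z ≈ 471 kPa

Boussinesq vertical stress below a point load on an elastic half-space:
Δσ_z = 3P/(2πz²) · [1 + (r/z)²]^(−5/2)
r/z = 0/1.5 = 0; [1+(r/z)²]^(−5/2) = 1.
Δσ_z = 3×2220/(2π×1.5²) × 1 = 471.1 × 1 = 471.1 kPa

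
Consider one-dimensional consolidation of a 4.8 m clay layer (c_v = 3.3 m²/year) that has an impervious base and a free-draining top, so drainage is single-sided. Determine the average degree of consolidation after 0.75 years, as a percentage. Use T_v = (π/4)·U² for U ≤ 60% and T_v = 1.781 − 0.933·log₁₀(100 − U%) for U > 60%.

Drainage path length: H_d = H = 4.8 m (single drainage).
T_v = c_v·t/H_d² = 3.3×0.75/4.8² = 0.10742.
T_v = 0.10742 corresponds to the U ≤ 60% branch:
U = √(4T_v/π) = 0.3698

U ≈ 37 %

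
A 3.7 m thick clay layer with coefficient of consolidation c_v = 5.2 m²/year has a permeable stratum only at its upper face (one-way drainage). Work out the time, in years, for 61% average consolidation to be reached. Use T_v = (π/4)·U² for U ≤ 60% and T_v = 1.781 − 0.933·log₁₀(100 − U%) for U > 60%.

t ≈ 0.781 years

Drainage path length: H_d = H = 3.7 m (single drainage).
U > 60%: T_v = 1.781 − 0.933·log₁₀(100 − 61) = 0.29654.
t = T_v·H_d²/c_v = 0.29654×3.7²/5.2 = 0.7807 years.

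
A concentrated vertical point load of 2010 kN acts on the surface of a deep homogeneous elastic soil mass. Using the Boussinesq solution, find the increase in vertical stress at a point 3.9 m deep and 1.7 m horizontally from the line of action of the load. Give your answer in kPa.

Boussinesq vertical stress below a point load on an elastic half-space:
Δσ_z = 3P/(2πz²) · [1 + (r/z)²]^(−5/2)
r/z = 1.7/3.9 = 0.4359; [1+(r/z)²]^(−5/2) = 0.64733.
Δσ_z = 3×2010/(2π×3.9²) × 0.64733 = 63.097 × 0.64733 = 40.84 kPa

Δσ_z ≈ 40.8 kPa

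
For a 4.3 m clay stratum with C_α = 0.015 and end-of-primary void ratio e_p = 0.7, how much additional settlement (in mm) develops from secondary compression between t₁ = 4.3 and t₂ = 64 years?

Secondary compression: S_s = C_α·H/(1+e_p)·log₁₀(t₂/t₁)
S_s = 0.015×4.3/(1+0.7)×log₁₀(64/4.3)
    = 0.03794 × 1.173 = 0.04449 m

S_s ≈ 44.5 mm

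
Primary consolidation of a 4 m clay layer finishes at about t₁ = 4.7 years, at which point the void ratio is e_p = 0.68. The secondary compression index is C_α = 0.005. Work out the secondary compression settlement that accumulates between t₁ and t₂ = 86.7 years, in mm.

Secondary compression: S_s = C_α·H/(1+e_p)·log₁₀(t₂/t₁)
S_s = 0.005×4/(1+0.68)×log₁₀(86.7/4.7)
    = 0.0119 × 1.266 = 0.01507 m

S_s ≈ 15.1 mm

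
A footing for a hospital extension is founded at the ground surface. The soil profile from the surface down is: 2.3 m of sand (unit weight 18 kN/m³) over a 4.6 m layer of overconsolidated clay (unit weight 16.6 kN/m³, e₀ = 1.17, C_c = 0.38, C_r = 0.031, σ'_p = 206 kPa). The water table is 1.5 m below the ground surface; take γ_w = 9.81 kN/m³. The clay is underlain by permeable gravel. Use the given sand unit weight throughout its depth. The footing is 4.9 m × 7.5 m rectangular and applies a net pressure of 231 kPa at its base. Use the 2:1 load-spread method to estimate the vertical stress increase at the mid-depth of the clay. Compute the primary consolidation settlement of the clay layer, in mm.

S_c ≈ 26.2 mm

Mid-depth of clay below the ground surface: z = 2.3 + 4.6/2 = 4.6 m.
Total vertical stress at mid-clay: σ_v = 18×2.3 + 16.6×2.3 = 79.58 kPa.
Pore pressure: u = 9.81×(4.6 − 1.5) = 30.411 kPa.
Initial effective stress: σ'_0 = σ_v − u = 79.58 − 30.411 = 49.169 kPa.
Stress increase at mid-clay by the 2:1 spreading method:
Δσ = qBL/((B+z)(L+z)) = 231×4.9×7.5/((4.9+4.6)(7.5+4.6)) = 73.852 kPa
Final effective stress: σ'_f = 49.169 + 73.852 = 123.02 kPa.
σ'_f = 123.02 ≤ σ'_p = 206 kPa, so the clay remains overconsolidated and only the recompression index applies:
S_c = C_r·H/(1+e₀)·log₁₀(σ'_f/σ'_0) = 0.031×4.6/2.17×log₁₀(123.02/49.169)
    = 0.065714 × 0.39828 = 0.02617 m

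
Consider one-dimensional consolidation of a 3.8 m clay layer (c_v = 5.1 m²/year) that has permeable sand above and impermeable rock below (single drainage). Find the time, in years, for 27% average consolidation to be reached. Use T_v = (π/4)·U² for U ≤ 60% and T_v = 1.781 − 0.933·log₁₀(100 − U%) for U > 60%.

Drainage path length: H_d = H = 3.8 m (single drainage).
U ≤ 60%: T_v = (π/4)·U² = (π/4)×0.27² = 0.057256.
t = T_v·H_d²/c_v = 0.057256×3.8²/5.1 = 0.1621 years.

t ≈ 0.162 years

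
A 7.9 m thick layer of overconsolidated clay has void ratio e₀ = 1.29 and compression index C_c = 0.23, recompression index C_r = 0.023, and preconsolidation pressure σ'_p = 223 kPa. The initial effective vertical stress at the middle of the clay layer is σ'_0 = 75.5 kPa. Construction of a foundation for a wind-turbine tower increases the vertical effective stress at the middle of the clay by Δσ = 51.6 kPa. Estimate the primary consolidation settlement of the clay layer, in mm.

Final effective stress: σ'_f = 75.5 + 51.6 = 127.1 kPa.
σ'_f = 127.1 ≤ σ'_p = 223 kPa, so the clay remains overconsolidated and only the recompression index applies:
S_c = C_r·H/(1+e₀)·log₁₀(σ'_f/σ'_0) = 0.023×7.9/2.29×log₁₀(127.1/75.5)
    = 0.079345 × 0.2262 = 0.01795 m

S_c ≈ 17.9 mm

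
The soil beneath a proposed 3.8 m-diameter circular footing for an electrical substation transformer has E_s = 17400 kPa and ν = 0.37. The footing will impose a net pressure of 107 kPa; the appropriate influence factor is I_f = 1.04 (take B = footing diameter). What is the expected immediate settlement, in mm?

S_e ≈ 21 mm

Immediate (elastic) settlement: S_e = q·B·(1−ν²)/E_s · I_f.
S_e = 107 × 3.8 × (1 − 0.37²) / 17400 × 1.04
    = 107 × 3.8 × 0.8631 / 17400 × 1.04
    = 0.02098 m = 20.98 mm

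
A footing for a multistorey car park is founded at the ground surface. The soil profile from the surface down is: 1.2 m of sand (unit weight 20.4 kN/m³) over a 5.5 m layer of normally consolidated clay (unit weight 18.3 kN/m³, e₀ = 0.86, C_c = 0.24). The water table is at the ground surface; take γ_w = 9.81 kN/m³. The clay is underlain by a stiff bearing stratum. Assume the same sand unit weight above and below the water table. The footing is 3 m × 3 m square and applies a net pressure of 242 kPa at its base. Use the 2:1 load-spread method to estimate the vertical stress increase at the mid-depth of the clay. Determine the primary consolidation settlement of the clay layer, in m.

Mid-depth of clay below the ground surface: z = 1.2 + 5.5/2 = 3.95 m.
Total vertical stress at mid-clay: σ_v = 20.4×1.2 + 18.3×2.75 = 74.805 kPa.
Pore pressure: u = 9.81×(3.95 − 0) = 38.75 kPa.
Initial effective stress: σ'_0 = σ_v − u = 74.805 − 38.75 = 36.055 kPa.
Stress increase at mid-clay by the 2:1 spreading method:
Δσ = qBL/((B+z)(L+z)) = 242×3×3/((3+3.95)(3+3.95)) = 45.091 kPa
Final effective stress: σ'_f = σ'_0 + Δσ = 36.055 + 45.091 = 81.146 kPa.
Normally consolidated clay, so the full stress increment lies on the virgin compression line:
S_c = C_c·H/(1+e₀)·log₁₀(σ'_f/σ'_0) = 0.24×5.5/(1+0.86)×log₁₀(81.146/36.055)
    = 0.70968 × 0.3523 = 0.25 m

S_c ≈ 0.25 m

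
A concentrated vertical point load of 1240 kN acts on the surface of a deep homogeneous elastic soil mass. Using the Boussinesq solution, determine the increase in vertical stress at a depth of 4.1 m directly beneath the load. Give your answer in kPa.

Boussinesq vertical stress below a point load on an elastic half-space:
Δσ_z = 3P/(2πz²) · [1 + (r/z)²]^(−5/2)
r/z = 0/4.1 = 0; [1+(r/z)²]^(−5/2) = 1.
Δσ_z = 3×1240/(2π×4.1²) × 1 = 35.22 × 1 = 35.22 kPa

Δσ_z ≈ 35.2 kPa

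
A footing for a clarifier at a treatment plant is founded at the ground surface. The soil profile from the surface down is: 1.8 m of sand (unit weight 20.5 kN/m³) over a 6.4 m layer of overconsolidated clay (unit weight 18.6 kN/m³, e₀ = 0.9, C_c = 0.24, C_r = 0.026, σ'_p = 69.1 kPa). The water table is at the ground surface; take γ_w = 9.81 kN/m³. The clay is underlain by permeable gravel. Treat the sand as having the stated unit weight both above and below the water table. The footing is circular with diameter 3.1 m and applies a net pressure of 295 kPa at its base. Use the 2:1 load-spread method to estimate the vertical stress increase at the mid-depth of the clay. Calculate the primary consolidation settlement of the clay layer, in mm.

S_c ≈ 109 mm

Mid-depth of clay below the ground surface: z = 1.8 + 6.4/2 = 5 m.
Total vertical stress at mid-clay: σ_v = 20.5×1.8 + 18.6×3.2 = 96.42 kPa.
Pore pressure: u = 9.81×(5 − 0) = 49.05 kPa.
Initial effective stress: σ'_0 = σ_v − u = 96.42 − 49.05 = 47.37 kPa.
Stress increase at mid-clay by the 2:1 spreading method:
Δσ ≈ qD²/(D+z)² = 295×3.1²/(3.1+5)² = 43.209 kPa
Final effective stress: σ'_f = 47.37 + 43.209 = 90.579 kPa.
σ'_f = 90.579 > σ'_p = 69.1 kPa, so the stress path crosses the preconsolidation pressure — recompression up to σ'_p, then virgin compression beyond:
S_c = H/(1+e₀)·[C_r·log₁₀(σ'_p/σ'_0) + C_c·log₁₀(σ'_f/σ'_p)]
    = 6.4/1.9 × [0.026×log₁₀(69.1/47.37) + 0.24×log₁₀(90.579/69.1)]
    = 3.3684 × [0.0042633 + 0.028212] = 0.1094 m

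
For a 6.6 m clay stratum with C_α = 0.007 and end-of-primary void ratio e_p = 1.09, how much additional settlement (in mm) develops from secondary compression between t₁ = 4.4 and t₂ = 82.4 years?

S_s ≈ 28.1 mm

Secondary compression: S_s = C_α·H/(1+e_p)·log₁₀(t₂/t₁)
S_s = 0.007×6.6/(1+1.09)×log₁₀(82.4/4.4)
    = 0.02211 × 1.272 = 0.02813 m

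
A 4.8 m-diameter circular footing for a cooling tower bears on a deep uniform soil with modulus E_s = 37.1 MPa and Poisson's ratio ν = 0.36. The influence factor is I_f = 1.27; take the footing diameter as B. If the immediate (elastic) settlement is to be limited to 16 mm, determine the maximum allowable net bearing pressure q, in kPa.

q ≈ 112 kPa

E_s = 37.1 MPa = 37100 kPa.
S_e = q·B·(1−ν²)/E_s · I_f  ⇒  q = S_e·E_s / (B·(1−ν²)·I_f).
q = 0.016 × 37100 / (4.8 × 0.8704 × 1.27) = 111.9 kPa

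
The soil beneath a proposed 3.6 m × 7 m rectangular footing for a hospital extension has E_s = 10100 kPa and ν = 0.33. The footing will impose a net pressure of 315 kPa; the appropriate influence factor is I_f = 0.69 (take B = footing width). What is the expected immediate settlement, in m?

S_e ≈ 0.069 m

Immediate (elastic) settlement: S_e = q·B·(1−ν²)/E_s · I_f.
S_e = 315 × 3.6 × (1 − 0.33²) / 10100 × 0.69
    = 315 × 3.6 × 0.8911 / 10100 × 0.69
    = 0.06903 m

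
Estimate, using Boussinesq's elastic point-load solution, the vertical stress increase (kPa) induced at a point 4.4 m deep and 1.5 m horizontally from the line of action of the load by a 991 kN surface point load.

Boussinesq vertical stress below a point load on an elastic half-space:
Δσ_z = 3P/(2πz²) · [1 + (r/z)²]^(−5/2)
r/z = 1.5/4.4 = 0.34091; [1+(r/z)²]^(−5/2) = 0.75967.
Δσ_z = 3×991/(2π×4.4²) × 0.75967 = 24.44 × 0.75967 = 18.57 kPa

Δσ_z ≈ 18.6 kPa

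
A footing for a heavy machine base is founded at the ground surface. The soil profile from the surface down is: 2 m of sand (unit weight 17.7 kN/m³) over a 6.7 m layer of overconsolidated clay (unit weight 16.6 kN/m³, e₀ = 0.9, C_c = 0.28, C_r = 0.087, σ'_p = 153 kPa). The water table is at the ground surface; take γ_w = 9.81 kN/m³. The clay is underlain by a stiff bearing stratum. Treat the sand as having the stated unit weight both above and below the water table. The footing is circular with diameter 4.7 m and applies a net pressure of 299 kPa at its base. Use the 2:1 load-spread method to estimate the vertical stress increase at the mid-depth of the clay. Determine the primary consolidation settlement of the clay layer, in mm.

Mid-depth of clay below the ground surface: z = 2 + 6.7/2 = 5.35 m.
Total vertical stress at mid-clay: σ_v = 17.7×2 + 16.6×3.35 = 91.01 kPa.
Pore pressure: u = 9.81×(5.35 − 0) = 52.483 kPa.
Initial effective stress: σ'_0 = σ_v − u = 91.01 − 52.483 = 38.527 kPa.
Stress increase at mid-clay by the 2:1 spreading method:
Δσ ≈ qD²/(D+z)² = 299×4.7²/(4.7+5.35)² = 65.394 kPa
Final effective stress: σ'_f = 38.527 + 65.394 = 103.92 kPa.
σ'_f = 103.92 ≤ σ'_p = 153 kPa, so the clay remains overconsolidated and only the recompression index applies:
S_c = C_r·H/(1+e₀)·log₁₀(σ'_f/σ'_0) = 0.087×6.7/1.9×log₁₀(103.92/38.527)
    = 0.30679 × 0.43093 = 0.1322 m

S_c ≈ 132 mm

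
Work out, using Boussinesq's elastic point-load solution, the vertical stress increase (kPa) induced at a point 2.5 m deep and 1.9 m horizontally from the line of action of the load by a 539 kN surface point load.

Δσ_z ≈ 13.2 kPa

Boussinesq vertical stress below a point load on an elastic half-space:
Δσ_z = 3P/(2πz²) · [1 + (r/z)²]^(−5/2)
r/z = 1.9/2.5 = 0.76; [1+(r/z)²]^(−5/2) = 0.3199.
Δσ_z = 3×539/(2π×2.5²) × 0.3199 = 41.177 × 0.3199 = 13.17 kPa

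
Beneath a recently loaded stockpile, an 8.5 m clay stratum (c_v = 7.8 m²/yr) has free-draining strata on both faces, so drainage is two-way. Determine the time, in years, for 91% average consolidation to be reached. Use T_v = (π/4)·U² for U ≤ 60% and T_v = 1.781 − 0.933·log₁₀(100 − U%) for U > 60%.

Drainage path length: H_d = H/2 = 4.25 m (double drainage).
U > 60%: T_v = 1.781 − 0.933·log₁₀(100 − 91) = 0.89069.
t = T_v·H_d²/c_v = 0.89069×4.25²/7.8 = 2.063 years.

t ≈ 2.06 years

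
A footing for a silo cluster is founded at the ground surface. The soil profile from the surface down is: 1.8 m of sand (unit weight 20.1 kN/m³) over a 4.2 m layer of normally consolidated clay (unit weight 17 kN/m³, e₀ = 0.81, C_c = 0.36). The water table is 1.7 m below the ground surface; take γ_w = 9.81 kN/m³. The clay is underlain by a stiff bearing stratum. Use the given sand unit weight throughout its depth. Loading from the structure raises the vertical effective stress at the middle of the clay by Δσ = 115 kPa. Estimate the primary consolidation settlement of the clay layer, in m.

S_c ≈ 0.432 m

Mid-depth of clay below the ground surface: z = 1.8 + 4.2/2 = 3.9 m.
Total vertical stress at mid-clay: σ_v = 20.1×1.8 + 17×2.1 = 71.88 kPa.
Pore pressure: u = 9.81×(3.9 − 1.7) = 21.582 kPa.
Initial effective stress: σ'_0 = σ_v − u = 71.88 − 21.582 = 50.298 kPa.
Final effective stress: σ'_f = σ'_0 + Δσ = 50.298 + 115 = 165.3 kPa.
Normally consolidated clay, so the full stress increment lies on the virgin compression line:
S_c = C_c·H/(1+e₀)·log₁₀(σ'_f/σ'_0) = 0.36×4.2/(1+0.81)×log₁₀(165.3/50.298)
    = 0.83536 × 0.51672 = 0.4316 m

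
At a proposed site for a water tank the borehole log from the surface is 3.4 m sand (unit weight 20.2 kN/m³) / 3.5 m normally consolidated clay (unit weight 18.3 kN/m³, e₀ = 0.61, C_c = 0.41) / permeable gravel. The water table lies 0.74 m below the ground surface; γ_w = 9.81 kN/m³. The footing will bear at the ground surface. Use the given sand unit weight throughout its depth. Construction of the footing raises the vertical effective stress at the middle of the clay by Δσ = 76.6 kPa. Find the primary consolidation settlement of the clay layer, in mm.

S_c ≈ 328 mm

Mid-depth of clay below the ground surface: z = 3.4 + 3.5/2 = 5.15 m.
Total vertical stress at mid-clay: σ_v = 20.2×3.4 + 18.3×1.75 = 100.7 kPa.
Pore pressure: u = 9.81×(5.15 − 0.74) = 43.262 kPa.
Initial effective stress: σ'_0 = σ_v − u = 100.7 − 43.262 = 57.438 kPa.
Final effective stress: σ'_f = σ'_0 + Δσ = 57.438 + 76.6 = 134.04 kPa.
Normally consolidated clay, so the full stress increment lies on the virgin compression line:
S_c = C_c·H/(1+e₀)·log₁₀(σ'_f/σ'_0) = 0.41×3.5/(1+0.61)×log₁₀(134.04/57.438)
    = 0.8913 × 0.36804 = 0.328 m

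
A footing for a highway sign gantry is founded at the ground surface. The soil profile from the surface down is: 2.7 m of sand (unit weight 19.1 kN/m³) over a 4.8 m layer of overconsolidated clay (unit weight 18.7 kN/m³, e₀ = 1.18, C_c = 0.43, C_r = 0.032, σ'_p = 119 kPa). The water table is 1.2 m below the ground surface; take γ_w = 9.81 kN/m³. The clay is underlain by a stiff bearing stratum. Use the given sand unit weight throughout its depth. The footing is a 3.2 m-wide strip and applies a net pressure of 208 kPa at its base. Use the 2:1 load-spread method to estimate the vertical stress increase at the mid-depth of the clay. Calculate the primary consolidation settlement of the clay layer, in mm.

Mid-depth of clay below the ground surface: z = 2.7 + 4.8/2 = 5.1 m.
Total vertical stress at mid-clay: σ_v = 19.1×2.7 + 18.7×2.4 = 96.45 kPa.
Pore pressure: u = 9.81×(5.1 − 1.2) = 38.259 kPa.
Initial effective stress: σ'_0 = σ_v − u = 96.45 − 38.259 = 58.191 kPa.
Stress increase at mid-clay by the 2:1 spreading method:
Δσ = qB/(B+z) = 208×3.2/(3.2+5.1) = 80.193 kPa
Final effective stress: σ'_f = 58.191 + 80.193 = 138.38 kPa.
σ'_f = 138.38 > σ'_p = 119 kPa, so the stress path crosses the preconsolidation pressure — recompression up to σ'_p, then virgin compression beyond:
S_c = H/(1+e₀)·[C_r·log₁₀(σ'_p/σ'_0) + C_c·log₁₀(σ'_f/σ'_p)]
    = 4.8/2.18 × [0.032×log₁₀(119/58.191) + 0.43×log₁₀(138.38/119)]
    = 2.2018 × [0.0099421 + 0.028176] = 0.08393 m

S_c ≈ 83.9 mm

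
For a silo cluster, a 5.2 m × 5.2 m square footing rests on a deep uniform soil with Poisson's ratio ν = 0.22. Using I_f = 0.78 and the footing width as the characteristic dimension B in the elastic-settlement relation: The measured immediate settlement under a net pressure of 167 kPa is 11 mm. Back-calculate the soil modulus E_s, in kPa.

E_s ≈ 58600 kPa

S_e = q·B·(1−ν²)/E_s · I_f  ⇒  E_s = q·B·(1−ν²)·I_f / S_e.
E_s = 167 × 5.2 × 0.9516 × 0.78 / 0.011 = 58600 kPa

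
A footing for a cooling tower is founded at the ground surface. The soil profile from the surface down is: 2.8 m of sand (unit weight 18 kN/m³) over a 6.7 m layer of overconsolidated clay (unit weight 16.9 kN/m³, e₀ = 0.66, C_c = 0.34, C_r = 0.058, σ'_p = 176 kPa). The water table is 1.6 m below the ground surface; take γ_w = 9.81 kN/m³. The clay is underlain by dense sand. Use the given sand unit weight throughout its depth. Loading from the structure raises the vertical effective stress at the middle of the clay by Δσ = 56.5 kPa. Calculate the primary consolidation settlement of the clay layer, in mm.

S_c ≈ 65.6 mm

Mid-depth of clay below the ground surface: z = 2.8 + 6.7/2 = 6.15 m.
Total vertical stress at mid-clay: σ_v = 18×2.8 + 16.9×3.35 = 107.01 kPa.
Pore pressure: u = 9.81×(6.15 − 1.6) = 44.636 kPa.
Initial effective stress: σ'_0 = σ_v − u = 107.01 − 44.636 = 62.374 kPa.
Final effective stress: σ'_f = 62.374 + 56.5 = 118.87 kPa.
σ'_f = 118.87 ≤ σ'_p = 176 kPa, so the clay remains overconsolidated and only the recompression index applies:
S_c = C_r·H/(1+e₀)·log₁₀(σ'_f/σ'_0) = 0.058×6.7/1.66×log₁₀(118.87/62.374)
    = 0.23409 × 0.28007 = 0.06556 m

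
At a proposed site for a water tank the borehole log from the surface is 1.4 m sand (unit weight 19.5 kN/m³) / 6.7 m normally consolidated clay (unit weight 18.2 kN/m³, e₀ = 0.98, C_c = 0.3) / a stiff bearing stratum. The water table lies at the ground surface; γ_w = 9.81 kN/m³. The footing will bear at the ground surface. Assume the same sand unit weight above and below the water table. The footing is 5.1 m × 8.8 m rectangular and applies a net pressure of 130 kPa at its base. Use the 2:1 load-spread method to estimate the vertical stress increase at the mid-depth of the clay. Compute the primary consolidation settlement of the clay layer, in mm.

Mid-depth of clay below the ground surface: z = 1.4 + 6.7/2 = 4.75 m.
Total vertical stress at mid-clay: σ_v = 19.5×1.4 + 18.2×3.35 = 88.27 kPa.
Pore pressure: u = 9.81×(4.75 − 0) = 46.598 kPa.
Initial effective stress: σ'_0 = σ_v − u = 88.27 − 46.598 = 41.672 kPa.
Stress increase at mid-clay by the 2:1 spreading method:
Δσ = qBL/((B+z)(L+z)) = 130×5.1×8.8/((5.1+4.75)(8.8+4.75)) = 43.714 kPa
Final effective stress: σ'_f = σ'_0 + Δσ = 41.672 + 43.714 = 85.386 kPa.
Normally consolidated clay, so the full stress increment lies on the virgin compression line:
S_c = C_c·H/(1+e₀)·log₁₀(σ'_f/σ'_0) = 0.3×6.7/(1+0.98)×log₁₀(85.386/41.672)
    = 1.0152 × 0.31154 = 0.3163 m

S_c ≈ 316 mm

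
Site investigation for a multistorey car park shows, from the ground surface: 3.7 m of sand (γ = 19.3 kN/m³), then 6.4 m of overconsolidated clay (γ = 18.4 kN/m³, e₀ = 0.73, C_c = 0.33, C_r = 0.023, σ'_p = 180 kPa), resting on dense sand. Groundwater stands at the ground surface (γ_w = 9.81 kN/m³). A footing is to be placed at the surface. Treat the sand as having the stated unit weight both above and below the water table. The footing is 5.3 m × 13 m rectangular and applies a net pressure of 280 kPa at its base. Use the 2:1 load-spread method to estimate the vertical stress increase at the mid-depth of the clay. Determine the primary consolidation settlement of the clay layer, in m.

S_c ≈ 0.0303 m

Mid-depth of clay below the ground surface: z = 3.7 + 6.4/2 = 6.9 m.
Total vertical stress at mid-clay: σ_v = 19.3×3.7 + 18.4×3.2 = 130.29 kPa.
Pore pressure: u = 9.81×(6.9 − 0) = 67.689 kPa.
Initial effective stress: σ'_0 = σ_v − u = 130.29 − 67.689 = 62.601 kPa.
Stress increase at mid-clay by the 2:1 spreading method:
Δσ = qBL/((B+z)(L+z)) = 280×5.3×13/((5.3+6.9)(13+6.9)) = 79.463 kPa
Final effective stress: σ'_f = 62.601 + 79.463 = 142.06 kPa.
σ'_f = 142.06 ≤ σ'_p = 180 kPa, so the clay remains overconsolidated and only the recompression index applies:
S_c = C_r·H/(1+e₀)·log₁₀(σ'_f/σ'_0) = 0.023×6.4/1.73×log₁₀(142.06/62.601)
    = 0.085086 × 0.35589 = 0.03028 m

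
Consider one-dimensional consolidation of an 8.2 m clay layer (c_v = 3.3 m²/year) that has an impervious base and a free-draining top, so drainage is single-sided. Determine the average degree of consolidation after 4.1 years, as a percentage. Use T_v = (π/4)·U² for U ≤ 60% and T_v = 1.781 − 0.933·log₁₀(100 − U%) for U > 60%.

Drainage path length: H_d = H = 8.2 m (single drainage).
T_v = c_v·t/H_d² = 3.3×4.1/8.2² = 0.20122.
T_v = 0.20122 corresponds to the U ≤ 60% branch:
U = √(4T_v/π) = 0.5062

U ≈ 50.6 %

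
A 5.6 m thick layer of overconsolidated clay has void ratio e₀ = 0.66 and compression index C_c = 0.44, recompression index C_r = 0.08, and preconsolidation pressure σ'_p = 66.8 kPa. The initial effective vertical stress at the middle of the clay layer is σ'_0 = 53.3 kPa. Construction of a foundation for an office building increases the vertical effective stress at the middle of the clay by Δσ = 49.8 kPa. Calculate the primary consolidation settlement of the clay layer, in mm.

S_c ≈ 306 mm

Final effective stress: σ'_f = 53.3 + 49.8 = 103.1 kPa.
σ'_f = 103.1 > σ'_p = 66.8 kPa, so the stress path crosses the preconsolidation pressure — recompression up to σ'_p, then virgin compression beyond:
S_c = H/(1+e₀)·[C_r·log₁₀(σ'_p/σ'_0) + C_c·log₁₀(σ'_f/σ'_p)]
    = 5.6/1.66 × [0.08×log₁₀(66.8/53.3) + 0.44×log₁₀(103.1/66.8)]
    = 3.3735 × [0.0078439 + 0.082932] = 0.3062 m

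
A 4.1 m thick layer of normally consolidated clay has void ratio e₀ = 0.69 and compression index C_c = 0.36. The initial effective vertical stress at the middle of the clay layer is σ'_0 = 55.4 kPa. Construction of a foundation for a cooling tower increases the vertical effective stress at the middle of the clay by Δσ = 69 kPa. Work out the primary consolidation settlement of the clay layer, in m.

S_c ≈ 0.307 m

Final effective stress: σ'_f = σ'_0 + Δσ = 55.4 + 69 = 124.4 kPa.
Normally consolidated clay, so the full stress increment lies on the virgin compression line:
S_c = C_c·H/(1+e₀)·log₁₀(σ'_f/σ'_0) = 0.36×4.1/(1+0.69)×log₁₀(124.4/55.4)
    = 0.87337 × 0.35131 = 0.3068 m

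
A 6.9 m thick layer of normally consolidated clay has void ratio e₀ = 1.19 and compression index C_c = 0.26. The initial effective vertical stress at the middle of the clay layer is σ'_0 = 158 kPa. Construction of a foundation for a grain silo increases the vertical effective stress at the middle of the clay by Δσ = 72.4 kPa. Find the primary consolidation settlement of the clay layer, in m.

Final effective stress: σ'_f = σ'_0 + Δσ = 158 + 72.4 = 230.4 kPa.
Normally consolidated clay, so the full stress increment lies on the virgin compression line:
S_c = C_c·H/(1+e₀)·log₁₀(σ'_f/σ'_0) = 0.26×6.9/(1+1.19)×log₁₀(230.4/158)
    = 0.81918 × 0.16383 = 0.1342 m

S_c ≈ 0.134 m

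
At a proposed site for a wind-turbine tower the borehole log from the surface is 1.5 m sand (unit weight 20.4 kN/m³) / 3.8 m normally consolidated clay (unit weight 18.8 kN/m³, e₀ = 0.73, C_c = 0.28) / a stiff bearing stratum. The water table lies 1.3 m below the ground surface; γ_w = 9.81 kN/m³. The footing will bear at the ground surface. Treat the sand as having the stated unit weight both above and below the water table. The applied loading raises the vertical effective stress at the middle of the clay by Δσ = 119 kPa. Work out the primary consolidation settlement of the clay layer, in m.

S_c ≈ 0.342 m

Mid-depth of clay below the ground surface: z = 1.5 + 3.8/2 = 3.4 m.
Total vertical stress at mid-clay: σ_v = 20.4×1.5 + 18.8×1.9 = 66.32 kPa.
Pore pressure: u = 9.81×(3.4 − 1.3) = 20.601 kPa.
Initial effective stress: σ'_0 = σ_v − u = 66.32 − 20.601 = 45.719 kPa.
Final effective stress: σ'_f = σ'_0 + Δσ = 45.719 + 119 = 164.72 kPa.
Normally consolidated clay, so the full stress increment lies on the virgin compression line:
S_c = C_c·H/(1+e₀)·log₁₀(σ'_f/σ'_0) = 0.28×3.8/(1+0.73)×log₁₀(164.72/45.719)
    = 0.61503 × 0.55665 = 0.3424 m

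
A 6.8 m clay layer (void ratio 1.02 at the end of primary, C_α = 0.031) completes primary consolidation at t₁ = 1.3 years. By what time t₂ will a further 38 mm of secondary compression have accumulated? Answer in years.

t₂ ≈ 3.01 years

S_s = C_α·H/(1+e_p)·log₁₀(t₂/t₁) ⇒ log₁₀(t₂/t₁) = S_s·(1+e_p)/(C_α·H).
log₁₀(t₂/t₁) = 0.038 × (1+1.02) / (0.031×6.8) = 0.3641
t₂ = t₁ × 10^0.3641 = 1.3 × 2.313 = 3.007 years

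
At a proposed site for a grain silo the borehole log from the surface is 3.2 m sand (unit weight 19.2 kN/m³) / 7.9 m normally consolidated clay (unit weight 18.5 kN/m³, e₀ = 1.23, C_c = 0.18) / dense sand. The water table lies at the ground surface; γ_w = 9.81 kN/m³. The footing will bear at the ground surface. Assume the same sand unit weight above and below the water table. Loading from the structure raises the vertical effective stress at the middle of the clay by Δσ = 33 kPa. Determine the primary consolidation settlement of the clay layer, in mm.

Mid-depth of clay below the ground surface: z = 3.2 + 7.9/2 = 7.15 m.
Total vertical stress at mid-clay: σ_v = 19.2×3.2 + 18.5×3.95 = 134.51 kPa.
Pore pressure: u = 9.81×(7.15 − 0) = 70.142 kPa.
Initial effective stress: σ'_0 = σ_v − u = 134.51 − 70.142 = 64.368 kPa.
Final effective stress: σ'_f = σ'_0 + Δσ = 64.368 + 33 = 97.368 kPa.
Normally consolidated clay, so the full stress increment lies on the virgin compression line:
S_c = C_c·H/(1+e₀)·log₁₀(σ'_f/σ'_0) = 0.18×7.9/(1+1.23)×log₁₀(97.368/64.368)
    = 0.63767 × 0.17975 = 0.1146 m

S_c ≈ 115 mm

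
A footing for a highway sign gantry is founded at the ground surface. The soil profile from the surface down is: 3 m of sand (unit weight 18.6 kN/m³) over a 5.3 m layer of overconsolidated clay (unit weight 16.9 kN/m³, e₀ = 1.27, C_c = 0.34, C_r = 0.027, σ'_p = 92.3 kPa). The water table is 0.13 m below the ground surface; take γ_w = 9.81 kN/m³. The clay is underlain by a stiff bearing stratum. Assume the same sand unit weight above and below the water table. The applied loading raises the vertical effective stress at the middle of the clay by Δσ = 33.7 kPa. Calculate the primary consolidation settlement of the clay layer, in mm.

Mid-depth of clay below the ground surface: z = 3 + 5.3/2 = 5.65 m.
Total vertical stress at mid-clay: σ_v = 18.6×3 + 16.9×2.65 = 100.59 kPa.
Pore pressure: u = 9.81×(5.65 − 0.13) = 54.151 kPa.
Initial effective stress: σ'_0 = σ_v − u = 100.59 − 54.151 = 46.439 kPa.
Final effective stress: σ'_f = 46.439 + 33.7 = 80.139 kPa.
σ'_f = 80.139 ≤ σ'_p = 92.3 kPa, so the clay remains overconsolidated and only the recompression index applies:
S_c = C_r·H/(1+e₀)·log₁₀(σ'_f/σ'_0) = 0.027×5.3/2.27×log₁₀(80.139/46.439)
    = 0.06304 × 0.23696 = 0.01494 m

S_c ≈ 14.9 mm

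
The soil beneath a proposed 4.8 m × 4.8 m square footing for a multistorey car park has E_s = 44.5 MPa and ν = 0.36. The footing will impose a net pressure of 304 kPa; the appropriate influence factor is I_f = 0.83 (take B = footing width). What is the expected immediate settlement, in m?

S_e ≈ 0.0237 m

Immediate (elastic) settlement: S_e = q·B·(1−ν²)/E_s · I_f.
E_s = 44.5 MPa = 44500 kPa.
S_e = 304 × 4.8 × (1 − 0.36²) / 44500 × 0.83
    = 304 × 4.8 × 0.8704 / 44500 × 0.83
    = 0.02369 m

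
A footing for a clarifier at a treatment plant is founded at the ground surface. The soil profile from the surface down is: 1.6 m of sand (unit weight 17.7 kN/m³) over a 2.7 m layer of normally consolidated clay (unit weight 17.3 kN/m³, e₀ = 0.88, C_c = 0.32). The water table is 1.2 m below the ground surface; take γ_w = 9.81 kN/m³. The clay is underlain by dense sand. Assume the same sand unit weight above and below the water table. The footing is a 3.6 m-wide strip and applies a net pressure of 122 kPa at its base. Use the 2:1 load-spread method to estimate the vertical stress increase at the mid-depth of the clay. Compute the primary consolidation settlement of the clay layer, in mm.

S_c ≈ 215 mm

Mid-depth of clay below the ground surface: z = 1.6 + 2.7/2 = 2.95 m.
Total vertical stress at mid-clay: σ_v = 17.7×1.6 + 17.3×1.35 = 51.675 kPa.
Pore pressure: u = 9.81×(2.95 − 1.2) = 17.168 kPa.
Initial effective stress: σ'_0 = σ_v − u = 51.675 − 17.168 = 34.507 kPa.
Stress increase at mid-clay by the 2:1 spreading method:
Δσ = qB/(B+z) = 122×3.6/(3.6+2.95) = 67.053 kPa
Final effective stress: σ'_f = σ'_0 + Δσ = 34.507 + 67.053 = 101.56 kPa.
Normally consolidated clay, so the full stress increment lies on the virgin compression line:
S_c = C_c·H/(1+e₀)·log₁₀(σ'_f/σ'_0) = 0.32×2.7/(1+0.88)×log₁₀(101.56/34.507)
    = 0.45957 × 0.46882 = 0.2155 m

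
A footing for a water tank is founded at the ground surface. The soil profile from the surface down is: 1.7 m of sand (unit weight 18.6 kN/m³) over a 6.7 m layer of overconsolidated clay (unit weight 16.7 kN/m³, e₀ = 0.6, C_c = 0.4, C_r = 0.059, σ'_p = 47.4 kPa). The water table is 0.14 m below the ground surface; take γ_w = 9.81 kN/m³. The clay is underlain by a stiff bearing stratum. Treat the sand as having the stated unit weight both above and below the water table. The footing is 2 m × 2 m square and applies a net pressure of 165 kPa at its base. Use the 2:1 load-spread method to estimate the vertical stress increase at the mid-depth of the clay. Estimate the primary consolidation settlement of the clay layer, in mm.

Mid-depth of clay below the ground surface: z = 1.7 + 6.7/2 = 5.05 m.
Total vertical stress at mid-clay: σ_v = 18.6×1.7 + 16.7×3.35 = 87.565 kPa.
Pore pressure: u = 9.81×(5.05 − 0.14) = 48.167 kPa.
Initial effective stress: σ'_0 = σ_v − u = 87.565 − 48.167 = 39.398 kPa.
Stress increase at mid-clay by the 2:1 spreading method:
Δσ = qBL/((B+z)(L+z)) = 165×2×2/((2+5.05)(2+5.05)) = 13.279 kPa
Final effective stress: σ'_f = 39.398 + 13.279 = 52.677 kPa.
σ'_f = 52.677 > σ'_p = 47.4 kPa, so the stress path crosses the preconsolidation pressure — recompression up to σ'_p, then virgin compression beyond:
S_c = H/(1+e₀)·[C_r·log₁₀(σ'_p/σ'_0) + C_c·log₁₀(σ'_f/σ'_p)]
    = 6.7/1.6 × [0.059×log₁₀(47.4/39.398) + 0.4×log₁₀(52.677/47.4)]
    = 4.1875 × [0.0047379 + 0.018337] = 0.09663 m

S_c ≈ 96.6 mm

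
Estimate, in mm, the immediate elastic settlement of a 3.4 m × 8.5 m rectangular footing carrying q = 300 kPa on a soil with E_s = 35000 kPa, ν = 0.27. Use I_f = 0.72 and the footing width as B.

S_e ≈ 19.5 mm

Immediate (elastic) settlement: S_e = q·B·(1−ν²)/E_s · I_f.
S_e = 300 × 3.4 × (1 − 0.27²) / 35000 × 0.72
    = 300 × 3.4 × 0.9271 / 35000 × 0.72
    = 0.01945 m = 19.45 mm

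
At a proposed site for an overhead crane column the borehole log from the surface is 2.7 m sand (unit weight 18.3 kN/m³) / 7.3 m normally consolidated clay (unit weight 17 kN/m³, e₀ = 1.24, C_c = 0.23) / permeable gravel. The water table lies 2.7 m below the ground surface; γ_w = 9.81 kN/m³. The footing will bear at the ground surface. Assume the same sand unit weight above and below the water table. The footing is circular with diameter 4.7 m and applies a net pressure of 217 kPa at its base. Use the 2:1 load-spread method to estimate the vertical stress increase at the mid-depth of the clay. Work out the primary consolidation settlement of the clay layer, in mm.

Mid-depth of clay below the ground surface: z = 2.7 + 7.3/2 = 6.35 m.
Total vertical stress at mid-clay: σ_v = 18.3×2.7 + 17×3.65 = 111.46 kPa.
Pore pressure: u = 9.81×(6.35 − 2.7) = 35.806 kPa.
Initial effective stress: σ'_0 = σ_v − u = 111.46 − 35.806 = 75.654 kPa.
Stress increase at mid-clay by the 2:1 spreading method:
Δσ ≈ qD²/(D+z)² = 217×4.7²/(4.7+6.35)² = 39.258 kPa
Final effective stress: σ'_f = σ'_0 + Δσ = 75.654 + 39.258 = 114.91 kPa.
Normally consolidated clay, so the full stress increment lies on the virgin compression line:
S_c = C_c·H/(1+e₀)·log₁₀(σ'_f/σ'_0) = 0.23×7.3/(1+1.24)×log₁₀(114.91/75.654)
    = 0.74955 × 0.18153 = 0.1361 m

S_c ≈ 136 mm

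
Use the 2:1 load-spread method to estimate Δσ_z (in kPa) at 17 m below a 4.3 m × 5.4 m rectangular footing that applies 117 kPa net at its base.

Δσ_z ≈ 5.69 kPa

By the 2:1 method the load spreads at 1 horizontal : 2 vertical, so at depth z the loaded area has grown by z in each plan dimension:
Δσ = qBL/((B+z)(L+z)) = 117×4.3×5.4/((4.3+17)(5.4+17)) = 5.694 kPa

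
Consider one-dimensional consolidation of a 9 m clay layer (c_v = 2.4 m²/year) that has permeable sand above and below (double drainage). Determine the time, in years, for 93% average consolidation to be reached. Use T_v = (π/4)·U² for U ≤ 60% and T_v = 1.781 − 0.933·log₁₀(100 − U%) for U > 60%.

Drainage path length: H_d = H/2 = 4.5 m (double drainage).
U > 60%: T_v = 1.781 − 0.933·log₁₀(100 − 93) = 0.99252.
t = T_v·H_d²/c_v = 0.99252×4.5²/2.4 = 8.374 years.

t ≈ 8.37 years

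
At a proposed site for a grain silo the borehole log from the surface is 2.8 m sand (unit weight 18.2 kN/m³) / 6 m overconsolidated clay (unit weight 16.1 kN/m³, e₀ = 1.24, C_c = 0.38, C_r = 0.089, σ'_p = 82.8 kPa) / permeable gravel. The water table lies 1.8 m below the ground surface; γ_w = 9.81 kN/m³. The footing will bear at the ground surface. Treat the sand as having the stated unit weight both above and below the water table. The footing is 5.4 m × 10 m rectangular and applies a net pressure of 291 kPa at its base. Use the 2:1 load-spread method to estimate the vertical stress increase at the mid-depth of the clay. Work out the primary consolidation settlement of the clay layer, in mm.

Mid-depth of clay below the ground surface: z = 2.8 + 6/2 = 5.8 m.
Total vertical stress at mid-clay: σ_v = 18.2×2.8 + 16.1×3 = 99.26 kPa.
Pore pressure: u = 9.81×(5.8 − 1.8) = 39.24 kPa.
Initial effective stress: σ'_0 = σ_v − u = 99.26 − 39.24 = 60.02 kPa.
Stress increase at mid-clay by the 2:1 spreading method:
Δσ = qBL/((B+z)(L+z)) = 291×5.4×10/((5.4+5.8)(10+5.8)) = 88.8 kPa
Final effective stress: σ'_f = 60.02 + 88.8 = 148.82 kPa.
σ'_f = 148.82 > σ'_p = 82.8 kPa, so the stress path crosses the preconsolidation pressure — recompression up to σ'_p, then virgin compression beyond:
S_c = H/(1+e₀)·[C_r·log₁₀(σ'_p/σ'_0) + C_c·log₁₀(σ'_f/σ'_p)]
    = 6/2.24 × [0.089×log₁₀(82.8/60.02) + 0.38×log₁₀(148.82/82.8)]
    = 2.6786 × [0.012436 + 0.09676] = 0.2925 m

S_c ≈ 292 mm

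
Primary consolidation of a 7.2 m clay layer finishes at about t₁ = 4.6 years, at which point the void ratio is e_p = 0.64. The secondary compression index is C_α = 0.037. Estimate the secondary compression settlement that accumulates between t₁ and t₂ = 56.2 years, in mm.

S_s ≈ 177 mm

Secondary compression: S_s = C_α·H/(1+e_p)·log₁₀(t₂/t₁)
S_s = 0.037×7.2/(1+0.64)×log₁₀(56.2/4.6)
    = 0.1624 × 1.087 = 0.1766 m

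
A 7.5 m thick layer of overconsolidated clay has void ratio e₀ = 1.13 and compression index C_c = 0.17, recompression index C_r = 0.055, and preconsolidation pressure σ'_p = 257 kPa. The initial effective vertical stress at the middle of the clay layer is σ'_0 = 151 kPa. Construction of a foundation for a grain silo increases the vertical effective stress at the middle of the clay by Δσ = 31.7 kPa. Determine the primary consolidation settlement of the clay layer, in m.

S_c ≈ 0.016 m

Final effective stress: σ'_f = 151 + 31.7 = 182.7 kPa.
σ'_f = 182.7 ≤ σ'_p = 257 kPa, so the clay remains overconsolidated and only the recompression index applies:
S_c = C_r·H/(1+e₀)·log₁₀(σ'_f/σ'_0) = 0.055×7.5/2.13×log₁₀(182.7/151)
    = 0.19366 × 0.082762 = 0.01603 m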